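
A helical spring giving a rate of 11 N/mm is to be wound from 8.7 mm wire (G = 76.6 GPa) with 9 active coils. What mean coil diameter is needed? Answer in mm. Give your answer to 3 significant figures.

82.1 mm

D = (Gd⁴/(8N_a·k))^(1/3) = (76.6×10³·8.7⁴/(8·9·11))^(1/3)
  = (554090)^(1/3) = 82.1347 mm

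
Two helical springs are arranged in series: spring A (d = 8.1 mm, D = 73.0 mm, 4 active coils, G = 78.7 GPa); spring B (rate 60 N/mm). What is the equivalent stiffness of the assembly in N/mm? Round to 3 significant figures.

k_A = Gd⁴/(8D³N_a) = (78.7×10³)(8.1⁴)/(8·73.0³·4) = 27.214 N/mm
Series: 1/k_eq = 1/27.214 + 1/60 = 0.053412; k_eq = 18.722 N/mm

18.7 N/mm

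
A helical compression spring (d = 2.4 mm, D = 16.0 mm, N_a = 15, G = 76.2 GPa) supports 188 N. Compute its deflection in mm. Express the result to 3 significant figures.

36.6 mm

k = Gd⁴/(8D³N_a) = (76.2×10³)(2.4⁴)/(8·16.0³·15) = 5.1435 N/mm
δ = F/k = 188 / 5.1435 = 36.551 mm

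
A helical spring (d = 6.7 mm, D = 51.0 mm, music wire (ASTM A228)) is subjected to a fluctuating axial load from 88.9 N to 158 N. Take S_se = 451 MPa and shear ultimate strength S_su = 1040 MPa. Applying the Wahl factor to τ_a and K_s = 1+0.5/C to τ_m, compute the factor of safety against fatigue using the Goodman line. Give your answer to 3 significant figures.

10.6

C = D/d = 51.0/6.7 = 7.6119; K_W = (4C−1)/(4C−4)+0.615/C = 1.1942; K_s = 1+0.5/C = 1.0657
F_a = (F_max−F_min)/2 = 34.55 N; F_m = (F_max+F_min)/2 = 123.45 N
τ_a = K_W·8F_aD/(πd³) = 1.1942 × 14.919 = 17.816 MPa
τ_m = K_s·8F_mD/(πd³) = 1.0657 × 53.306 = 56.808 MPa
Goodman: 1/n_f = τ_a/S_se + τ_m/S_su = 17.816/451 + 56.808/1040 = 0.03950 + 0.05462 = 0.094127
n_f = 1/0.094127 = 10.62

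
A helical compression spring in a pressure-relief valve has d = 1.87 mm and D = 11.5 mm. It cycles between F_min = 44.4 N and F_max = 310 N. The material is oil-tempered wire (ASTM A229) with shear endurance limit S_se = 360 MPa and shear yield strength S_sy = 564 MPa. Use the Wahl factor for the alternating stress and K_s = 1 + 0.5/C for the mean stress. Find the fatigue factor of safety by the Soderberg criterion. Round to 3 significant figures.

0.279

C = D/d = 11.5/1.87 = 6.1497; K_W = (4C−1)/(4C−4)+0.615/C = 1.2456; K_s = 1+0.5/C = 1.0813
F_a = (F_max−F_min)/2 = 132.8 N; F_m = (F_max+F_min)/2 = 177.2 N
τ_a = K_W·8F_aD/(πd³) = 1.2456 × 594.72 = 740.81 MPa
τ_m = K_s·8F_mD/(πd³) = 1.0813 × 793.55 = 858.07 MPa
Soderberg: 1/n_f = τ_a/S_se + τ_m/S_sy = 740.81/360 + 858.07/564 = 2.05780 + 1.52141 = 3.5792
n_f = 1/3.5792 = 0.2794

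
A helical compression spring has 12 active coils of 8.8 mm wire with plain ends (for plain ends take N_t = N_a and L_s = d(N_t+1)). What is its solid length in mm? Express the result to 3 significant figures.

114 mm

plain ends: N_t = N_a = 12
L_s = d·(N_t+1) = 8.8 × 13 = 114.4 mm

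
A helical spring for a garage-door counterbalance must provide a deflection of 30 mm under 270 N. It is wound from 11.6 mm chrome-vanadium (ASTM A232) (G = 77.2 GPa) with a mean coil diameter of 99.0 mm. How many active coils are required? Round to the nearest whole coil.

20

Required rate k = F/δ = 270/30 = 9 N/mm
N_a = Gd⁴/(8D³k) = (77.2×10³ × 11.6⁴)/(8 × 99.0³ × 9)
    = 1.39781e+09 / 6.98615e+07 = 20.01 → 20 coils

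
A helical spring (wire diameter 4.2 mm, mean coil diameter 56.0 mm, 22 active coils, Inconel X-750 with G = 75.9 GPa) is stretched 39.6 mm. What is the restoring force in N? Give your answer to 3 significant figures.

k = Gd⁴/(8D³N_a) = (75.9×10³)(4.2⁴)/(8·56.0³·22) = 0.76412 N/mm
F = k·δ = 0.76412 × 39.6 = 30.259 N

30.3 N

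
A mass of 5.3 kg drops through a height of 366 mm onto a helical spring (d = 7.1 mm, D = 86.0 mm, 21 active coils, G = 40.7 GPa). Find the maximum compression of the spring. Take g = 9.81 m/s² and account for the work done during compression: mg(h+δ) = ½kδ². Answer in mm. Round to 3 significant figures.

k = Gd⁴/(8D³N_a) = (40.7×10³)(7.1⁴)/(8·86.0³·21) = 0.96788 N/mm
W = mg = 5.3 × 9.81 = 51.993 N
½kδ² − Wδ − Wh = 0 → δ = (W + √(W² + 2kWh))/k
δ = (51.993 + √(2703.3 + 36836.6))/0.96788 = (51.993 + 198.85)/0.96788 = 259.16 mm

259 mm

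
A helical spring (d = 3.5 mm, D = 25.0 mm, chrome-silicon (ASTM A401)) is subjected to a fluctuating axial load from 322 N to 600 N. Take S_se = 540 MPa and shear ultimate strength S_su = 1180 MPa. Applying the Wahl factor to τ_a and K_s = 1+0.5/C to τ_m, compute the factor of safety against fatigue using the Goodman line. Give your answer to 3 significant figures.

0.924

C = D/d = 25.0/3.5 = 7.1429; K_W = (4C−1)/(4C−4)+0.615/C = 1.2082; K_s = 1+0.5/C = 1.0700
F_a = (F_max−F_min)/2 = 139 N; F_m = (F_max+F_min)/2 = 461 N
τ_a = K_W·8F_aD/(πd³) = 1.2082 × 206.39 = 249.36 MPa
τ_m = K_s·8F_mD/(πd³) = 1.0700 × 684.51 = 732.42 MPa
Goodman: 1/n_f = τ_a/S_se + τ_m/S_su = 249.36/540 + 732.42/1180 = 0.46178 + 0.62070 = 1.0825
n_f = 1/1.0825 = 0.9238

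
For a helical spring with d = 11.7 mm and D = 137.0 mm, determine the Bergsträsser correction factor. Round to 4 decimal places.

1.1141

C = D/d = 137.0/11.7 = 11.7094
K_B = (4C+2)/(4C−3) = 48.838/43.838 = 1.1141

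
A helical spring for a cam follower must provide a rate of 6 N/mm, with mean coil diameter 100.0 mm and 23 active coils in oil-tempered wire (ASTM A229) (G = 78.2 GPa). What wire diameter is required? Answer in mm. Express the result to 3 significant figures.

d = (8D³N_a·k / G)^(1/4) = (8·100.0³·23·6 / (78.2×10³))^0.25
  = (14118)^0.25 = 10.9004 mm

10.9 mm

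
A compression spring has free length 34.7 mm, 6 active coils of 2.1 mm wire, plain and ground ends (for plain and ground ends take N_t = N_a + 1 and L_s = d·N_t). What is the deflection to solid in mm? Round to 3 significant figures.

20.0 mm

N_t = 7; L_s = 2.1·7 = 14.7 mm
δ_solid = L₀ − L_s = 34.7 − 14.7 = 20 mm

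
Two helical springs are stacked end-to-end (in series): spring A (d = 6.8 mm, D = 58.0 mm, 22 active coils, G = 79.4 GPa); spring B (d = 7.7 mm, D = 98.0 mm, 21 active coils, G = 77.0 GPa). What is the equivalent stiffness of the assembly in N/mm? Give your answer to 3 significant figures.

1.27 N/mm

k_A = Gd⁴/(8D³N_a) = (79.4×10³)(6.8⁴)/(8·58.0³·22) = 4.9438 N/mm
k_B = Gd⁴/(8D³N_a) = (77.0×10³)(7.7⁴)/(8·98.0³·21) = 1.7119 N/mm
Series: 1/k_eq = 1/4.9438 + 1/1.7119 = 0.78644; k_eq = 1.2716 N/mm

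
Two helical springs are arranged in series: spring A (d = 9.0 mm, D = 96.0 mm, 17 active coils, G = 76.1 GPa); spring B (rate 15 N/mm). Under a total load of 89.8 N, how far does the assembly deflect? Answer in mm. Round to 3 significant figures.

k_A = Gd⁴/(8D³N_a) = (76.1×10³)(9.0⁴)/(8·96.0³·17) = 4.1496 N/mm
Series: 1/k_eq = 1/4.1496 + 1/15 = 0.30766; k_eq = 3.2504 N/mm
δ = F/k_eq = 89.8/3.2504 = 27.628 mm

27.6 mm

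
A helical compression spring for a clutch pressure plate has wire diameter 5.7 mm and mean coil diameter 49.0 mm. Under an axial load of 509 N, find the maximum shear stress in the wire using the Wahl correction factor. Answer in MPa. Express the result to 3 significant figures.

Spring index C = D/d = 49.0/5.7 = 8.5965
K_W = (4C−1)/(4C−4) + 0.615/C = 33.386/30.386 + 0.0715 = 1.1703
τ₀ = 8FD/(πd³) = 8·509·49.0/(π·5.7³) = 199528/581.8 = 342.95 MPa
τ_max = K·τ₀ = 1.1703 × 342.95 = 401.34 MPa

401 MPa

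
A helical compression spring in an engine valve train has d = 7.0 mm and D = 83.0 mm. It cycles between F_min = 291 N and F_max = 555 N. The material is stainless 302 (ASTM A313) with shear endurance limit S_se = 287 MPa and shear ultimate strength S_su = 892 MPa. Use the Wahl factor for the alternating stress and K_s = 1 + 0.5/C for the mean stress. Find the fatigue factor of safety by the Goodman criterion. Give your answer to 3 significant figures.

1.61

C = D/d = 83.0/7.0 = 11.8571; K_W = (4C−1)/(4C−4)+0.615/C = 1.1209; K_s = 1+0.5/C = 1.0422
F_a = (F_max−F_min)/2 = 132 N; F_m = (F_max+F_min)/2 = 423 N
τ_a = K_W·8F_aD/(πd³) = 1.1209 × 81.339 = 91.176 MPa
τ_m = K_s·8F_mD/(πd³) = 1.0422 × 260.65 = 271.65 MPa
Goodman: 1/n_f = τ_a/S_se + τ_m/S_su = 91.176/287 + 271.65/892 = 0.31769 + 0.30454 = 0.62222
n_f = 1/0.62222 = 1.607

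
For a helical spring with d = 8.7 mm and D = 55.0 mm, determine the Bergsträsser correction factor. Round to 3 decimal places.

C = D/d = 55.0/8.7 = 6.3218
K_B = (4C+2)/(4C−3) = 27.287/22.287 = 1.2243

1.224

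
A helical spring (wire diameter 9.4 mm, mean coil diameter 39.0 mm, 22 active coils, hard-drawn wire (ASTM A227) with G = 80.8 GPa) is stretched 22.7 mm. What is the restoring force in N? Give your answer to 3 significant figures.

k = Gd⁴/(8D³N_a) = (80.8×10³)(9.4⁴)/(8·39.0³·22) = 60.425 N/mm
F = k·δ = 60.425 × 22.7 = 1371.6 N

1370 N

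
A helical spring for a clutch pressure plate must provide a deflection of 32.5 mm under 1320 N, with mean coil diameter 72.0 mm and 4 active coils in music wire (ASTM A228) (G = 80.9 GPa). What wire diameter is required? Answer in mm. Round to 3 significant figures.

Required rate k = F/δ = 1320/32.5 = 40.615 N/mm
d = (8D³N_a·k / G)^(1/4) = (8·72.0³·4·40.615 / (80.9×10³))^0.25
  = (5996.4)^0.25 = 8.7998 mm

8.80 mm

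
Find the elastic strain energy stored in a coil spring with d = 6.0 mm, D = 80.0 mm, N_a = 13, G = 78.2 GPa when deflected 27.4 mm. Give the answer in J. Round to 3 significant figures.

0.714 J

k = Gd⁴/(8D³N_a) = (78.2×10³)(6.0⁴)/(8·80.0³·13) = 1.9033 N/mm
U = ½kδ² = 0.5 × 1.9033 × 27.4² = 714.46 N·mm = 0.71446 J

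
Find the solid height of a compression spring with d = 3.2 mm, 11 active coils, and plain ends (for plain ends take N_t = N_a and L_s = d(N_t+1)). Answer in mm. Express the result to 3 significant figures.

plain ends: N_t = N_a = 11
L_s = d·(N_t+1) = 3.2 × 12 = 38.4 mm

38.4 mm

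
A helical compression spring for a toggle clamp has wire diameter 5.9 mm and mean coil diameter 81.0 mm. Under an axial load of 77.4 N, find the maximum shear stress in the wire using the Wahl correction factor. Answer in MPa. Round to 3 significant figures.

85.8 MPa

Spring index C = D/d = 81.0/5.9 = 13.7288
K_W = (4C−1)/(4C−4) + 0.615/C = 53.915/50.915 + 0.0448 = 1.1037
τ₀ = 8FD/(πd³) = 8·77.4·81.0/(π·5.9³) = 50155.2/645.22 = 77.734 MPa
τ_max = K·τ₀ = 1.1037 × 77.734 = 85.796 MPa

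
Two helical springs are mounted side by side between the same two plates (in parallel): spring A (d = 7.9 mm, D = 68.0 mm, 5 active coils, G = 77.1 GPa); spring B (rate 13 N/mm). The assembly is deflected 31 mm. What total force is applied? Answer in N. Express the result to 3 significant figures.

k_A = Gd⁴/(8D³N_a) = (77.1×10³)(7.9⁴)/(8·68.0³·5) = 23.877 N/mm
Parallel: k_eq = 23.877 + 13 = 36.877 N/mm
F = k_eq·δ = 36.877·31 = 1143.2 N

1140 N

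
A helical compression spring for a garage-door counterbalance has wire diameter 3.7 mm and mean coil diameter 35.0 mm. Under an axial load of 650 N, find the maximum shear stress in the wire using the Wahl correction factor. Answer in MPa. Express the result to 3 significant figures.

Spring index C = D/d = 35.0/3.7 = 9.4595
K_W = (4C−1)/(4C−4) + 0.615/C = 36.838/33.838 + 0.0650 = 1.1537
τ₀ = 8FD/(πd³) = 8·650·35.0/(π·3.7³) = 182000/159.13 = 1143.7 MPa
τ_max = K·τ₀ = 1.1537 × 1143.7 = 1319.5 MPa

1320 MPa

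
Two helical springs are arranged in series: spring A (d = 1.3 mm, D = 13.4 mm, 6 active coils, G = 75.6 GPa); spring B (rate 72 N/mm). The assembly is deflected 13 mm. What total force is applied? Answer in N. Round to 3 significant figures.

k_A = Gd⁴/(8D³N_a) = (75.6×10³)(1.3⁴)/(8·13.4³·6) = 1.8696 N/mm
Series: 1/k_eq = 1/1.8696 + 1/72 = 0.54877; k_eq = 1.8222 N/mm
F = k_eq·δ = 1.8222·13 = 23.689 N

23.7 N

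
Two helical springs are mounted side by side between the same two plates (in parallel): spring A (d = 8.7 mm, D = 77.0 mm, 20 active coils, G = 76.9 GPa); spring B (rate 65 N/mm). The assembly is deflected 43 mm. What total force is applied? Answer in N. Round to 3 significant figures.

k_A = Gd⁴/(8D³N_a) = (76.9×10³)(8.7⁴)/(8·77.0³·20) = 6.0313 N/mm
Parallel: k_eq = 6.0313 + 65 = 71.031 N/mm
F = k_eq·δ = 71.031·43 = 3054.3 N

3050 N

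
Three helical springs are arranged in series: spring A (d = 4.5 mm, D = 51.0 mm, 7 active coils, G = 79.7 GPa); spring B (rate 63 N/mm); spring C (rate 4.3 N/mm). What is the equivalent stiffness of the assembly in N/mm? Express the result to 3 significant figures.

k_A = Gd⁴/(8D³N_a) = (79.7×10³)(4.5⁴)/(8·51.0³·7) = 4.3996 N/mm
Series: 1/k_eq = 1/4.3996 + 1/63 + 1/4.3 = 0.47573; k_eq = 2.102 N/mm

2.10 N/mm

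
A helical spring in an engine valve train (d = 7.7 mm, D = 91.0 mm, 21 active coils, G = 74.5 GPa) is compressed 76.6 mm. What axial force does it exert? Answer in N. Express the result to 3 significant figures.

158 N

k = Gd⁴/(8D³N_a) = (74.5×10³)(7.7⁴)/(8·91.0³·21) = 2.0686 N/mm
F = k·δ = 2.0686 × 76.6 = 158.46 N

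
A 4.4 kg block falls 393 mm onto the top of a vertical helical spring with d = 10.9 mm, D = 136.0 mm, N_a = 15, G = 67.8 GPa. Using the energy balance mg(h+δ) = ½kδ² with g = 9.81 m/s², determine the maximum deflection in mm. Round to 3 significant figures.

k = Gd⁴/(8D³N_a) = (67.8×10³)(10.9⁴)/(8·136.0³·15) = 3.1706 N/mm
W = mg = 4.4 × 9.81 = 43.164 N
½kδ² − Wδ − Wh = 0 → δ = (W + √(W² + 2kWh))/k
δ = (43.164 + √(1863.1 + 107568))/3.1706 = (43.164 + 330.8)/3.1706 = 117.95 mm

118 mm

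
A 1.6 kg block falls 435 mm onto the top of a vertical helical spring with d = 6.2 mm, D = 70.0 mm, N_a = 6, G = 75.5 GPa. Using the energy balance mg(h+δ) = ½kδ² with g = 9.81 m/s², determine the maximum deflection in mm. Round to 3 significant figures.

k = Gd⁴/(8D³N_a) = (75.5×10³)(6.2⁴)/(8·70.0³·6) = 6.7761 N/mm
W = mg = 1.6 × 9.81 = 15.696 N
½kδ² − Wδ − Wh = 0 → δ = (W + √(W² + 2kWh))/k
δ = (15.696 + √(246.36 + 92530.9))/6.7761 = (15.696 + 304.59)/6.7761 = 47.268 mm

47.3 mm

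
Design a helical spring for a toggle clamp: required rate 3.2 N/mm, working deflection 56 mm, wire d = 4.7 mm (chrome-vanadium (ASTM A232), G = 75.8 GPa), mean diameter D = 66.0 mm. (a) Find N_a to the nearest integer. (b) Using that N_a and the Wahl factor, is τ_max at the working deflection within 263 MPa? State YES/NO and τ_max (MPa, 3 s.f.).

N_a = Gd⁴/(8D³k) = (75.8×10³)(4.7⁴)/(8·66.0³·3.2) = 5.026 → N_a = 5
Actual rate k = Gd⁴/(8D³·5) = 3.2164 N/mm
Working load F = kδ = 3.2164·56 = 180.12 N
C = 66.0/4.7 = 14.0426; K_W = (4C−1)/(4C−4)+0.615/C = 1.1013
τ_max = K_W·8FD/(πd³) = 1.1013·291.57 = 321.11 MPa
τ_max > 263 MPa → exceeds allowable

(a) 5 coils; (b) NO, τ_max = 321 MPa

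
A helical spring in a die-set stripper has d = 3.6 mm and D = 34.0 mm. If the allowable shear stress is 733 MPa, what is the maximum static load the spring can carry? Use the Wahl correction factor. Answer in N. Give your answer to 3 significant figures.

342 N

C = D/d = 34.0/3.6 = 9.4444
K_W = (4C−1)/(4C−4) + 0.615/C = 36.778/33.778 + 0.0651 = 1.1539
τ_max = K·8FD/(πd³) → F_max = τ_allow·πd³/(8DK)
F_max = 733·π·3.6³/(8·34.0·1.1539) = 1.0744e+05/313.87 = 342.3 N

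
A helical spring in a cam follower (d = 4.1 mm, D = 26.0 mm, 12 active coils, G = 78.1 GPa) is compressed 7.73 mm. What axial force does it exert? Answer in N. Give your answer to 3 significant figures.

101 N

k = Gd⁴/(8D³N_a) = (78.1×10³)(4.1⁴)/(8·26.0³·12) = 13.08 N/mm
F = k·δ = 13.08 × 7.73 = 101.11 N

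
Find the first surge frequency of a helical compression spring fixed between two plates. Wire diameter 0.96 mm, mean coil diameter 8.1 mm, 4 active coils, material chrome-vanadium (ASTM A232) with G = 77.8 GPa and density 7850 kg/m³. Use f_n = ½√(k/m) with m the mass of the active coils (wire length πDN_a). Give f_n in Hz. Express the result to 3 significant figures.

k = Gd⁴/(8D³N_a) = (77.8×10³)(0.96⁴)/(8·8.1³·4) = 3.8856 N/mm = 3885.6 N/m
Wire length L = πDN_a = π·8.1·4 = 101.79 mm
m = ρ·(πd²/4)·L = 7850 × 0.72382×10⁻⁶ m² × 0.10179 m = 0.00057836 kg
f_n = ½√(k/m) = 0.5·√(3885.6/0.00057836) = 0.5·√(6.7183e+06) = 1296 Hz

1300 Hz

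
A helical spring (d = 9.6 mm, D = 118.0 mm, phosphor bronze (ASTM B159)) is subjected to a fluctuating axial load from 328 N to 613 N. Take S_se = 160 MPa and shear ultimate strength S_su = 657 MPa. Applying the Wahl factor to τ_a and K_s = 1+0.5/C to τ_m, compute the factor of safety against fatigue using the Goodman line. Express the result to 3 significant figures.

1.69

C = D/d = 118.0/9.6 = 12.2917; K_W = (4C−1)/(4C−4)+0.615/C = 1.1165; K_s = 1+0.5/C = 1.0407
F_a = (F_max−F_min)/2 = 142.5 N; F_m = (F_max+F_min)/2 = 470.5 N
τ_a = K_W·8F_aD/(πd³) = 1.1165 × 48.398 = 54.034 MPa
τ_m = K_s·8F_mD/(πd³) = 1.0407 × 159.8 = 166.3 MPa
Goodman: 1/n_f = τ_a/S_se + τ_m/S_su = 54.034/160 + 166.3/657 = 0.33771 + 0.25312 = 0.59083
n_f = 1/0.59083 = 1.693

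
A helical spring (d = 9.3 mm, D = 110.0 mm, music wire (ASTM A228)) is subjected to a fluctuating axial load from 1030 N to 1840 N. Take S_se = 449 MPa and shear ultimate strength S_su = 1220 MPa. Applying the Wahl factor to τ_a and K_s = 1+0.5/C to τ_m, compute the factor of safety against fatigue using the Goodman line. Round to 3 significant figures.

1.28

C = D/d = 110.0/9.3 = 11.8280; K_W = (4C−1)/(4C−4)+0.615/C = 1.1213; K_s = 1+0.5/C = 1.0423
F_a = (F_max−F_min)/2 = 405 N; F_m = (F_max+F_min)/2 = 1435 N
τ_a = K_W·8F_aD/(πd³) = 1.1213 × 141.04 = 158.14 MPa
τ_m = K_s·8F_mD/(πd³) = 1.0423 × 499.73 = 520.86 MPa
Goodman: 1/n_f = τ_a/S_se + τ_m/S_su = 158.14/449 + 520.86/1220 = 0.35221 + 0.42693 = 0.77914
n_f = 1/0.77914 = 1.283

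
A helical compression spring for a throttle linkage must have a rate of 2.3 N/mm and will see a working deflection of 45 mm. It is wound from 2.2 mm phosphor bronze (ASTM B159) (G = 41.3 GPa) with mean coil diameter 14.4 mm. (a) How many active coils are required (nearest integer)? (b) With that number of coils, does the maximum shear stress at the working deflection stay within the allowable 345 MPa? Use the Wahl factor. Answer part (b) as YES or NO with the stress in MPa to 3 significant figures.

N_a = Gd⁴/(8D³k) = (41.3×10³)(2.2⁴)/(8·14.4³·2.3) = 17.61 → N_a = 18
Actual rate k = Gd⁴/(8D³·18) = 2.25 N/mm
Working load F = kδ = 2.25·45 = 101.25 N
C = 14.4/2.2 = 6.5455; K_W = (4C−1)/(4C−4)+0.615/C = 1.2292
τ_max = K_W·8FD/(πd³) = 1.2292·348.69 = 428.61 MPa
τ_max > 345 MPa → exceeds allowable

(a) 18 coils; (b) NO, τ_max = 429 MPa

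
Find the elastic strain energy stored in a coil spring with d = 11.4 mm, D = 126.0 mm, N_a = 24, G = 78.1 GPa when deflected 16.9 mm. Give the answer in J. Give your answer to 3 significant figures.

0.490 J

k = Gd⁴/(8D³N_a) = (78.1×10³)(11.4⁴)/(8·126.0³·24) = 3.4345 N/mm
U = ½kδ² = 0.5 × 3.4345 × 16.9² = 490.46 N·mm = 0.49046 J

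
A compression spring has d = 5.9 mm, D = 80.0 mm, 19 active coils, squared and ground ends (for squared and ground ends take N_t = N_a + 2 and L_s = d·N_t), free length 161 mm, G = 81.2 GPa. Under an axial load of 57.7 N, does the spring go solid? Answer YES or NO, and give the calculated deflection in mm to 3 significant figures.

YES, δ = 45.6 mm

k = Gd⁴/(8D³N_a) = (81.2×10³)(5.9⁴)/(8·80.0³·19) = 1.2643 N/mm
N_t = 21; L_s = 5.9·21 = 123.9 mm; δ_solid = L₀ − L_s = 161 − 123.9 = 37.1 mm
δ = F/k = 57.7/1.2643 = 45.638 mm
δ ≥ δ_solid → spring goes solid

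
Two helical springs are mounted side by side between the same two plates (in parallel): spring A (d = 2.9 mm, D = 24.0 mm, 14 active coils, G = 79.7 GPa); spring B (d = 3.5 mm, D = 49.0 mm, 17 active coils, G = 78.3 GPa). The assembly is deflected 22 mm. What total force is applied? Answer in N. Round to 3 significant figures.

k_A = Gd⁴/(8D³N_a) = (79.7×10³)(2.9⁴)/(8·24.0³·14) = 3.6408 N/mm
k_B = Gd⁴/(8D³N_a) = (78.3×10³)(3.5⁴)/(8·49.0³·17) = 0.73436 N/mm
Parallel: k_eq = 3.6408 + 0.73436 = 4.3752 N/mm
F = k_eq·δ = 4.3752·22 = 96.254 N

96.3 N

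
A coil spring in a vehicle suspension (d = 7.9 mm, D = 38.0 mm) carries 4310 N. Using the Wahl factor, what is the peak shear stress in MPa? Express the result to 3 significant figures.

1120 MPa

Spring index C = D/d = 38.0/7.9 = 4.8101
K_W = (4C−1)/(4C−4) + 0.615/C = 18.241/15.241 + 0.1279 = 1.3247
τ₀ = 8FD/(πd³) = 8·4310·38.0/(π·7.9³) = 1.31024e+06/1548.9 = 845.9 MPa
τ_max = K·τ₀ = 1.3247 × 845.9 = 1120.6 MPa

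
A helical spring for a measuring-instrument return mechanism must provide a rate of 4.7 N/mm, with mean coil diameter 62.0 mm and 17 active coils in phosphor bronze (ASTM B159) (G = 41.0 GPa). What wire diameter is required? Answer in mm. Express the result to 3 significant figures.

d = (8D³N_a·k / G)^(1/4) = (8·62.0³·17·4.7 / (41.0×10³))^0.25
  = (3715.6)^0.25 = 7.8074 mm

7.81 mm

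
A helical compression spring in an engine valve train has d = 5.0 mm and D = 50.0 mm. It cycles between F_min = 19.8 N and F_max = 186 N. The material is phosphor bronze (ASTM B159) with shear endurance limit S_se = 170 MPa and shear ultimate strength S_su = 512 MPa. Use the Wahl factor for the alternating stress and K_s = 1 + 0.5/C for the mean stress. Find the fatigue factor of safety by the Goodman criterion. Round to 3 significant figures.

C = D/d = 50.0/5.0 = 10.0000; K_W = (4C−1)/(4C−4)+0.615/C = 1.1448; K_s = 1+0.5/C = 1.0500
F_a = (F_max−F_min)/2 = 83.1 N; F_m = (F_max+F_min)/2 = 102.9 N
τ_a = K_W·8F_aD/(πd³) = 1.1448 × 84.645 = 96.904 MPa
τ_m = K_s·8F_mD/(πd³) = 1.0500 × 104.81 = 110.05 MPa
Goodman: 1/n_f = τ_a/S_se + τ_m/S_su = 96.904/170 + 110.05/512 = 0.57003 + 0.21495 = 0.78497
n_f = 1/0.78497 = 1.274

1.27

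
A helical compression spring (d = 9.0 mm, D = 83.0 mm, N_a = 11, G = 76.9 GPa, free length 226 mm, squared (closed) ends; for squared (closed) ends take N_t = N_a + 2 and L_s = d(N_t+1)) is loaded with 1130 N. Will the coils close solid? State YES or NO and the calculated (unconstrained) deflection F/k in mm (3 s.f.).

k = Gd⁴/(8D³N_a) = (76.9×10³)(9.0⁴)/(8·83.0³·11) = 10.027 N/mm
N_t = 13; L_s = 9.0·14 = 126 mm; δ_solid = L₀ − L_s = 226 − 126 = 100 mm
δ = F/k = 1130/10.027 = 112.69 mm
δ ≥ δ_solid → spring goes solid

YES, δ = 113 mm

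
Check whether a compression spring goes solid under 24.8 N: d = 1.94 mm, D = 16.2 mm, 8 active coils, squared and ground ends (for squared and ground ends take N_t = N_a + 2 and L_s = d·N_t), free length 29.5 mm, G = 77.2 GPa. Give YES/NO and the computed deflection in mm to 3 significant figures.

k = Gd⁴/(8D³N_a) = (77.2×10³)(1.94⁴)/(8·16.2³·8) = 4.0188 N/mm
N_t = 10; L_s = 1.94·10 = 19.4 mm; δ_solid = L₀ − L_s = 29.5 − 19.4 = 10.1 mm
δ = F/k = 24.8/4.0188 = 6.171 mm
δ < δ_solid → spring does not go solid

NO, δ = 6.17 mm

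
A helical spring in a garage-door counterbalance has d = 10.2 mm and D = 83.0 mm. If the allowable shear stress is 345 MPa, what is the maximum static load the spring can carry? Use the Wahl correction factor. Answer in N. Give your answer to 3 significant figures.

1470 N

C = D/d = 83.0/10.2 = 8.1373
K_W = (4C−1)/(4C−4) + 0.615/C = 31.549/28.549 + 0.0756 = 1.1807
τ_max = K·8FD/(πd³) → F_max = τ_allow·πd³/(8DK)
F_max = 345·π·10.2³/(8·83.0·1.1807) = 1.1502e+06/783.96 = 1467.2 N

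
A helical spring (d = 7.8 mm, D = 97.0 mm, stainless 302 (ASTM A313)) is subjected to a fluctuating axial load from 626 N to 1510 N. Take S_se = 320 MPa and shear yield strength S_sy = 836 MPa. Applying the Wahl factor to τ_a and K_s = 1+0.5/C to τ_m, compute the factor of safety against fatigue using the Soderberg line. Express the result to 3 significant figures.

0.670

C = D/d = 97.0/7.8 = 12.4359; K_W = (4C−1)/(4C−4)+0.615/C = 1.1150; K_s = 1+0.5/C = 1.0402
F_a = (F_max−F_min)/2 = 442 N; F_m = (F_max+F_min)/2 = 1068 N
τ_a = K_W·8F_aD/(πd³) = 1.1150 × 230.06 = 256.53 MPa
τ_m = K_s·8F_mD/(πd³) = 1.0402 × 555.9 = 578.25 MPa
Soderberg: 1/n_f = τ_a/S_se + τ_m/S_sy = 256.53/320 + 578.25/836 = 0.80166 + 0.69169 = 1.4934
n_f = 1/1.4934 = 0.6696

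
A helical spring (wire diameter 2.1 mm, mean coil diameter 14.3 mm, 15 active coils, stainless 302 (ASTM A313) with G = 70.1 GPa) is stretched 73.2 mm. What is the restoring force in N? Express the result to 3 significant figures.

k = Gd⁴/(8D³N_a) = (70.1×10³)(2.1⁴)/(8·14.3³·15) = 3.8851 N/mm
F = k·δ = 3.8851 × 73.2 = 284.39 N

284 N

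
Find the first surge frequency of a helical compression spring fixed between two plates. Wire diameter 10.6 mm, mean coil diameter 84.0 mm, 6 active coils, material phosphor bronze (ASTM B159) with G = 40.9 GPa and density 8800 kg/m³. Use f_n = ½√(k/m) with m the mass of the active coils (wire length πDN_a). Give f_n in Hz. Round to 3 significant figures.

60.7 Hz

k = Gd⁴/(8D³N_a) = (40.9×10³)(10.6⁴)/(8·84.0³·6) = 18.15 N/mm = 18150 N/m
Wire length L = πDN_a = π·84.0·6 = 1583.4 mm
m = ρ·(πd²/4)·L = 8800 × 88.247×10⁻⁶ m² × 1.5834 m = 1.2296 kg
f_n = ½√(k/m) = 0.5·√(18150/1.2296) = 0.5·√(14761) = 60.747 Hz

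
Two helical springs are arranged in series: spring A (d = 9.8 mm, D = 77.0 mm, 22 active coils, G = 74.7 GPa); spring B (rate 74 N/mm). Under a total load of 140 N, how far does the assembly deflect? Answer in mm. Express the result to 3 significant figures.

k_A = Gd⁴/(8D³N_a) = (74.7×10³)(9.8⁴)/(8·77.0³·22) = 8.5751 N/mm
Series: 1/k_eq = 1/8.5751 + 1/74 = 0.13013; k_eq = 7.6846 N/mm
δ = F/k_eq = 140/7.6846 = 18.218 mm

18.2 mm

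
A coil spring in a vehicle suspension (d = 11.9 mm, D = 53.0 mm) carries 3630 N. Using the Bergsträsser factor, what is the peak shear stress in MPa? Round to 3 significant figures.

Spring index C = D/d = 53.0/11.9 = 4.4538
K_B = (4C+2)/(4C−3) = 19.815/14.815 = 1.3375
τ₀ = 8FD/(πd³) = 8·3630·53.0/(π·11.9³) = 1.53912e+06/5294.1 = 290.72 MPa
τ_max = K·τ₀ = 1.3375 × 290.72 = 388.84 MPa

389 MPa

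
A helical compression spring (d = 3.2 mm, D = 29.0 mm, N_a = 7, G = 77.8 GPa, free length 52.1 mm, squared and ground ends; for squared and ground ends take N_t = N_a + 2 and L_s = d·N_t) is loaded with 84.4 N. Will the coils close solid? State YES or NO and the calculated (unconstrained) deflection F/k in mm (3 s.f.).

NO, δ = 14.1 mm

k = Gd⁴/(8D³N_a) = (77.8×10³)(3.2⁴)/(8·29.0³·7) = 5.9731 N/mm
N_t = 9; L_s = 3.2·9 = 28.8 mm; δ_solid = L₀ − L_s = 52.1 − 28.8 = 23.3 mm
δ = F/k = 84.4/5.9731 = 14.13 mm
δ < δ_solid → spring does not go solid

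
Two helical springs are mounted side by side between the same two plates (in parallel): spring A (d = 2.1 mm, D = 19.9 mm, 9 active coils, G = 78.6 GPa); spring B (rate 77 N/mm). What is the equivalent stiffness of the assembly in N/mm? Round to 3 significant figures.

k_A = Gd⁴/(8D³N_a) = (78.6×10³)(2.1⁴)/(8·19.9³·9) = 2.6941 N/mm
Parallel: k_eq = 2.6941 + 77 = 79.694 N/mm

79.7 N/mm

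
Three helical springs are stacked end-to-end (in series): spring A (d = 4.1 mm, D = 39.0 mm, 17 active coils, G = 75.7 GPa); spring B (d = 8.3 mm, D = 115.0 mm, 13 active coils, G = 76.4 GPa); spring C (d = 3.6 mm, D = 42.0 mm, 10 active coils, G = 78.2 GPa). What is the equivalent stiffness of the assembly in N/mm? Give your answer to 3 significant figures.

k_A = Gd⁴/(8D³N_a) = (75.7×10³)(4.1⁴)/(8·39.0³·17) = 2.6515 N/mm
k_B = Gd⁴/(8D³N_a) = (76.4×10³)(8.3⁴)/(8·115.0³·13) = 2.2923 N/mm
k_C = Gd⁴/(8D³N_a) = (78.2×10³)(3.6⁴)/(8·42.0³·10) = 2.216 N/mm
Series: 1/k_eq = 1/2.6515 + 1/2.2923 + 1/2.216 = 1.2646; k_eq = 0.79075 N/mm

0.791 N/mm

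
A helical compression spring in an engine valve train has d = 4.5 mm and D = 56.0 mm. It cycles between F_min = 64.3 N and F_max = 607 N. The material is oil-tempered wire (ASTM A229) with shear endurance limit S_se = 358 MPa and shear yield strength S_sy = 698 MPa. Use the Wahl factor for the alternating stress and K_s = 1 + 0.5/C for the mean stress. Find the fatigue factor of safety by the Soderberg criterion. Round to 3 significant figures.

0.475

C = D/d = 56.0/4.5 = 12.4444; K_W = (4C−1)/(4C−4)+0.615/C = 1.1150; K_s = 1+0.5/C = 1.0402
F_a = (F_max−F_min)/2 = 271.35 N; F_m = (F_max+F_min)/2 = 335.65 N
τ_a = K_W·8F_aD/(πd³) = 1.1150 × 424.64 = 473.45 MPa
τ_m = K_s·8F_mD/(πd³) = 1.0402 × 525.26 = 546.37 MPa
Soderberg: 1/n_f = τ_a/S_se + τ_m/S_sy = 473.45/358 + 546.37/698 = 1.32250 + 0.78276 = 2.1053
n_f = 1/2.1053 = 0.475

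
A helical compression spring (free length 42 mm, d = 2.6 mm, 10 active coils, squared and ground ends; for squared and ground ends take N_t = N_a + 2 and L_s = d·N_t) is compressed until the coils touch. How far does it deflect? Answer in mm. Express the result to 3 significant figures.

N_t = 12; L_s = 2.6·12 = 31.2 mm
δ_solid = L₀ − L_s = 42 − 31.2 = 10.8 mm

10.8 mm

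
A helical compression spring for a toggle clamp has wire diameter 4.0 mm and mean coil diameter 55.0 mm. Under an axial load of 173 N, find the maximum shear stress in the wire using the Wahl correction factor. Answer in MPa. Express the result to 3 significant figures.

Spring index C = D/d = 55.0/4.0 = 13.7500
K_W = (4C−1)/(4C−4) + 0.615/C = 54.000/51.000 + 0.0447 = 1.1036
τ₀ = 8FD/(πd³) = 8·173·55.0/(π·4.0³) = 76120/201.06 = 378.59 MPa
τ_max = K·τ₀ = 1.1036 × 378.59 = 417.79 MPa

418 MPa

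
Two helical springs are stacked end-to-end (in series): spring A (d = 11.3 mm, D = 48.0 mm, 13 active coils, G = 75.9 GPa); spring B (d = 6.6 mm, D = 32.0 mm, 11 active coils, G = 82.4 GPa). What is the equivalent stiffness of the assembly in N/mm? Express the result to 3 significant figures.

k_A = Gd⁴/(8D³N_a) = (75.9×10³)(11.3⁴)/(8·48.0³·13) = 107.6 N/mm
k_B = Gd⁴/(8D³N_a) = (82.4×10³)(6.6⁴)/(8·32.0³·11) = 54.221 N/mm
Series: 1/k_eq = 1/107.6 + 1/54.221 = 0.027737; k_eq = 36.053 N/mm

36.1 N/mm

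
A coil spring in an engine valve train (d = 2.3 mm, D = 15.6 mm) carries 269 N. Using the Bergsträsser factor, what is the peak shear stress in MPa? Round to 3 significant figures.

Spring index C = D/d = 15.6/2.3 = 6.7826
K_B = (4C+2)/(4C−3) = 29.130/24.130 = 1.2072
τ₀ = 8FD/(πd³) = 8·269·15.6/(π·2.3³) = 33571.2/38.224 = 878.28 MPa
τ_max = K·τ₀ = 1.2072 × 878.28 = 1060.3 MPa

1060 MPa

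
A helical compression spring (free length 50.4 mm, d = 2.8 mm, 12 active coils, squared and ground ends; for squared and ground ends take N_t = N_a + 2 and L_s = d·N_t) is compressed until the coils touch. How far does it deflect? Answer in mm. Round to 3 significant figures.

N_t = 14; L_s = 2.8·14 = 39.2 mm
δ_solid = L₀ − L_s = 50.4 − 39.2 = 11.2 mm

11.2 mm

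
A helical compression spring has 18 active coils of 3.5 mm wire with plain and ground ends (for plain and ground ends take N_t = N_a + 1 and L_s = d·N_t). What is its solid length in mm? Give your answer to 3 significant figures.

66.5 mm

plain and ground ends: N_t = N_a + 1 = 18 + 1 = 19
L_s = d·N_t = 3.5 × 19 = 66.5 mm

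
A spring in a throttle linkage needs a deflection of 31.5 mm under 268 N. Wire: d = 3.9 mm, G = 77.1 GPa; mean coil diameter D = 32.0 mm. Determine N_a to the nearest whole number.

Required rate k = F/δ = 268/31.5 = 8.5079 N/mm
N_a = Gd⁴/(8D³k) = (77.1×10³ × 3.9⁴)/(8 × 32.0³ × 8.5079)
    = 1.78366e+07 / 2.2303e+06 = 7.997 → 8 coils

8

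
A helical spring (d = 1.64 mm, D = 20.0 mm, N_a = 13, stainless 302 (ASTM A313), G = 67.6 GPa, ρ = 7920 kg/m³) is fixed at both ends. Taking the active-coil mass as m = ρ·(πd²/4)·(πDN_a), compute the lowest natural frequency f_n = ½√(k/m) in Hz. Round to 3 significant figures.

104 Hz

k = Gd⁴/(8D³N_a) = (67.6×10³)(1.64⁴)/(8·20.0³·13) = 0.58776 N/mm = 587.76 N/m
Wire length L = πDN_a = π·20.0·13 = 816.81 mm
m = ρ·(πd²/4)·L = 7920 × 2.1124×10⁻⁶ m² × 0.81681 m = 0.013666 kg
f_n = ½√(k/m) = 0.5·√(587.76/0.013666) = 0.5·√(43010) = 103.69 Hz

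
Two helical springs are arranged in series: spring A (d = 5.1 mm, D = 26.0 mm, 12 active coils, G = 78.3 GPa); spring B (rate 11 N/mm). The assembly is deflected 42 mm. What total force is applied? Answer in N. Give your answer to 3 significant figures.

342 N

k_A = Gd⁴/(8D³N_a) = (78.3×10³)(5.1⁴)/(8·26.0³·12) = 31.394 N/mm
Series: 1/k_eq = 1/31.394 + 1/11 = 0.12276; k_eq = 8.1458 N/mm
F = k_eq·δ = 8.1458·42 = 342.13 N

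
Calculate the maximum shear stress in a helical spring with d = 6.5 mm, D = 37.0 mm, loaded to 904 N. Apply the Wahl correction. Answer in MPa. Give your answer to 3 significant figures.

Spring index C = D/d = 37.0/6.5 = 5.6923
K_W = (4C−1)/(4C−4) + 0.615/C = 21.769/18.769 + 0.1080 = 1.2679
τ₀ = 8FD/(πd³) = 8·904·37.0/(π·6.5³) = 267584/862.76 = 310.15 MPa
τ_max = K·τ₀ = 1.2679 × 310.15 = 393.23 MPa

393 MPa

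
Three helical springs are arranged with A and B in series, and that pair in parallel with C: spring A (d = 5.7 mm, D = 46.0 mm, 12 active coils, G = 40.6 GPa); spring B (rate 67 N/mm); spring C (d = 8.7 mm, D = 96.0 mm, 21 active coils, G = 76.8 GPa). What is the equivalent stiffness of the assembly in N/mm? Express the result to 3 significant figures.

7.25 N/mm

k_A = Gd⁴/(8D³N_a) = (40.6×10³)(5.7⁴)/(8·46.0³·12) = 4.5865 N/mm
k_C = Gd⁴/(8D³N_a) = (76.8×10³)(8.7⁴)/(8·96.0³·21) = 2.9602 N/mm
Springs A,B series: k_AB = 1/(1/4.5865+1/67) = 4.2926 N/mm; parallel with C: k_eq = 4.2926+2.9602 = 7.2528 N/mm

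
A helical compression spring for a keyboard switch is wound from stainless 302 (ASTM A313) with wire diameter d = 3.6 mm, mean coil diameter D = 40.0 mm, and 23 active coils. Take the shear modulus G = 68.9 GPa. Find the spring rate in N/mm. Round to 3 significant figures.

0.983 N/mm

k = Gd⁴/(8D³N_a) = (68.9×10³ × 3.6⁴) / (8 × 40.0³ × 23)
  = 1.15726e+07 / 1.1776e+07 = 0.98272 N/mm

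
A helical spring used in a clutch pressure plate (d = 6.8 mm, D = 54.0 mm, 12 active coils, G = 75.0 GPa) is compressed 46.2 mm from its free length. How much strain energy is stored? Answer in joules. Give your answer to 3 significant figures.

k = Gd⁴/(8D³N_a) = (75.0×10³)(6.8⁴)/(8·54.0³·12) = 10.608 N/mm
U = ½kδ² = 0.5 × 10.608 × 46.2² = 11321 N·mm = 11.321 J

11.3 J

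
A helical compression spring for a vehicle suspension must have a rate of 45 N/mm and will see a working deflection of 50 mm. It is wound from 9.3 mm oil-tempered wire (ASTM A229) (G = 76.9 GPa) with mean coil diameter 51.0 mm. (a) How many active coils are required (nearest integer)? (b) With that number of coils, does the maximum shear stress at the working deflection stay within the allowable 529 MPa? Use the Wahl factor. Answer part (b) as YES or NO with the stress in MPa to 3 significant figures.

(a) 12 coils; (b) YES, τ_max = 467 MPa

N_a = Gd⁴/(8D³k) = (76.9×10³)(9.3⁴)/(8·51.0³·45) = 12.05 → N_a = 12
Actual rate k = Gd⁴/(8D³·12) = 45.173 N/mm
Working load F = kδ = 45.173·50 = 2258.6 N
C = 51.0/9.3 = 5.4839; K_W = (4C−1)/(4C−4)+0.615/C = 1.2794
τ_max = K_W·8FD/(πd³) = 1.2794·364.68 = 466.57 MPa
τ_max ≤ 529 MPa → acceptable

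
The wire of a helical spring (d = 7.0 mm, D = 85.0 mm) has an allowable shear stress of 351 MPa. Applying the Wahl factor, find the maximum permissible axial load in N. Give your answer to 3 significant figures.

C = D/d = 85.0/7.0 = 12.1429
K_W = (4C−1)/(4C−4) + 0.615/C = 47.571/44.571 + 0.0506 = 1.1180
τ_max = K·8FD/(πd³) → F_max = τ_allow·πd³/(8DK)
F_max = 351·π·7.0³/(8·85.0·1.1180) = 3.7823e+05/760.21 = 497.53 N

498 N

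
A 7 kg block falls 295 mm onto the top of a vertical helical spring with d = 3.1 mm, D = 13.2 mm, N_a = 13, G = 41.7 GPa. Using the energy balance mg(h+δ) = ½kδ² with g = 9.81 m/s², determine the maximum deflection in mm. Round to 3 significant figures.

54.6 mm

k = Gd⁴/(8D³N_a) = (41.7×10³)(3.1⁴)/(8·13.2³·13) = 16.1 N/mm
W = mg = 7 × 9.81 = 68.67 N
½kδ² − Wδ − Wh = 0 → δ = (W + √(W² + 2kWh))/k
δ = (68.67 + √(4715.6 + 652299))/16.1 = (68.67 + 810.56)/16.1 = 54.611 mm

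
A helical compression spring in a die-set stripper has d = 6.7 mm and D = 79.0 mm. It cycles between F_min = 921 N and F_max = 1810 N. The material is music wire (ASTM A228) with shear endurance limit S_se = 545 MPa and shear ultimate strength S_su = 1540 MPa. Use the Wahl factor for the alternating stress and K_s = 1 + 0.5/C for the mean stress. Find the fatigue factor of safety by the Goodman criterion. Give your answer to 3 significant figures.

C = D/d = 79.0/6.7 = 11.7910; K_W = (4C−1)/(4C−4)+0.615/C = 1.1217; K_s = 1+0.5/C = 1.0424
F_a = (F_max−F_min)/2 = 444.5 N; F_m = (F_max+F_min)/2 = 1365.5 N
τ_a = K_W·8F_aD/(πd³) = 1.1217 × 297.31 = 333.48 MPa
τ_m = K_s·8F_mD/(πd³) = 1.0424 × 913.34 = 952.07 MPa
Goodman: 1/n_f = τ_a/S_se + τ_m/S_su = 333.48/545 + 952.07/1540 = 0.61190 + 0.61823 = 1.2301
n_f = 1/1.2301 = 0.8129

0.813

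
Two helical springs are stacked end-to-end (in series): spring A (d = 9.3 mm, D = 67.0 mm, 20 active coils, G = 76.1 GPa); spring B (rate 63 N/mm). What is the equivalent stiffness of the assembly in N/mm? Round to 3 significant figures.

k_A = Gd⁴/(8D³N_a) = (76.1×10³)(9.3⁴)/(8·67.0³·20) = 11.83 N/mm
Series: 1/k_eq = 1/11.83 + 1/63 = 0.10041; k_eq = 9.9595 N/mm

9.96 N/mm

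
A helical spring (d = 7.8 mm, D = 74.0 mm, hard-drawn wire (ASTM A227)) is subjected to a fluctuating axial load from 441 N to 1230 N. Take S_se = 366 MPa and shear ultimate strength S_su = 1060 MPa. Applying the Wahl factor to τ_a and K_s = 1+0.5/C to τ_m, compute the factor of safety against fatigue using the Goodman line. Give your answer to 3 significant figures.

1.21

C = D/d = 74.0/7.8 = 9.4872; K_W = (4C−1)/(4C−4)+0.615/C = 1.1532; K_s = 1+0.5/C = 1.0527
F_a = (F_max−F_min)/2 = 394.5 N; F_m = (F_max+F_min)/2 = 835.5 N
τ_a = K_W·8F_aD/(πd³) = 1.1532 × 156.65 = 180.65 MPa
τ_m = K_s·8F_mD/(πd³) = 1.0527 × 331.77 = 349.25 MPa
Goodman: 1/n_f = τ_a/S_se + τ_m/S_su = 180.65/366 + 349.25/1060 = 0.49358 + 0.32948 = 0.82306
n_f = 1/0.82306 = 1.215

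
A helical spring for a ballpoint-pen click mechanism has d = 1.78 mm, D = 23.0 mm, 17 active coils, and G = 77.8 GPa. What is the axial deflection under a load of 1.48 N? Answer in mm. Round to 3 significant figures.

k = Gd⁴/(8D³N_a) = (77.8×10³)(1.78⁴)/(8·23.0³·17) = 0.47199 N/mm
δ = F/k = 1.48 / 0.47199 = 3.1356 mm

3.14 mm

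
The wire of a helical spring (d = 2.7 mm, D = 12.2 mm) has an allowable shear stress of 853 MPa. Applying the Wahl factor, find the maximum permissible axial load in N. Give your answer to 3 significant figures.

401 N

C = D/d = 12.2/2.7 = 4.5185
K_W = (4C−1)/(4C−4) + 0.615/C = 17.074/14.074 + 0.1361 = 1.3493
τ_max = K·8FD/(πd³) → F_max = τ_allow·πd³/(8DK)
F_max = 853·π·2.7³/(8·12.2·1.3493) = 52746/131.69 = 400.54 N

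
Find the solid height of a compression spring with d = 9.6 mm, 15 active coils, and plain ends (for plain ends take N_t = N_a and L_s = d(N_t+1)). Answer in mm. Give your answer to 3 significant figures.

plain ends: N_t = N_a = 15
L_s = d·(N_t+1) = 9.6 × 16 = 153.6 mm

154 mm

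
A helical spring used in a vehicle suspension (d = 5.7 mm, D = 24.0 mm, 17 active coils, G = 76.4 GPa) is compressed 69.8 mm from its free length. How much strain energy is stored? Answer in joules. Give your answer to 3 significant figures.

104 J

k = Gd⁴/(8D³N_a) = (76.4×10³)(5.7⁴)/(8·24.0³·17) = 42.896 N/mm
U = ½kδ² = 0.5 × 42.896 × 69.8² = 1.045e+05 N·mm = 104.5 J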